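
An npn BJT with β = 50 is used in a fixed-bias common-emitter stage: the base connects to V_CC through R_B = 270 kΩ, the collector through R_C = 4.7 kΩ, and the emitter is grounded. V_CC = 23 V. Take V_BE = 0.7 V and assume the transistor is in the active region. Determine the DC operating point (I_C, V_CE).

Base loop: V_CC = I_B·R_B + V_BE, so I_B = (23 − 0.7)/270 kΩ = 0.0826 mA.
In the active region I_C = β·I_B = 50 × 0.0826 = 4.13 mA.
Collector loop: V_CE = V_CC − I_C·R_C = 23 − 4.13×4.7 = 3.59 V.
Since V_CE = 3.59 V > V_CE(sat) ≈ 0.2 V, the transistor is in the active region as assumed.

I_C ≈ 4.1 mA, V_CE ≈ 3.6 V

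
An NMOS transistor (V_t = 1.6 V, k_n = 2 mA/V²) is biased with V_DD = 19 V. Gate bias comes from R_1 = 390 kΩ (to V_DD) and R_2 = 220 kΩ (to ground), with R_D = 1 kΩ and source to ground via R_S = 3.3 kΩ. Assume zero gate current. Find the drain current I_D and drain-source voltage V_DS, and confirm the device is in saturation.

V_G = V_DD·R_2/(R_1+R_2) = 19×220/610 = 6.85 V.
Assume saturation: I_D = (k_n/2)(V_GS − V_t)² with V_GS = V_G − I_D·R_S = 6.85 − 3.3·I_D.
Substituting gives 10.9·I_D² − 35.7·I_D + 27.6 = 0, with roots I_D = 1.25 or 2.02 mA.
The root I_D = 2.02 mA gives V_GS = 0.178 V ≤ V_t, so take I_D = 1.25 mA.
Then V_GS = 2.72 V and V_DS = V_DD − I_D(R_D+R_S) = 19 − 1.25×4.3 = 13.6 V.
Saturation requires V_DS ≥ V_GS − V_t = 1.12 V; 13.6 ≥ 1.12 ✓.

I_D ≈ 1.3 mA, V_DS ≈ 14 V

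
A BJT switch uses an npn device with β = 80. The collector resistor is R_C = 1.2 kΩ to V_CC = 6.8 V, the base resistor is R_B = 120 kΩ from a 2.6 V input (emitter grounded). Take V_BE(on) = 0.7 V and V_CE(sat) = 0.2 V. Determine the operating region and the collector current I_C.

Assume active. Base-emitter loop: I_B = (V_BB − V_BE)/R_B = (2.6 − 0.7)/120 = 0.0158 mA.
I_C = β·I_B = 80×0.0158 = 1.27 mA.
V_CE = V_CC − I_C·R_C = 6.8 − 1.27×1.2 = 5.28 V > V_CE(sat), so the active-region assumption holds.

active; I_C ≈ 1.3 mA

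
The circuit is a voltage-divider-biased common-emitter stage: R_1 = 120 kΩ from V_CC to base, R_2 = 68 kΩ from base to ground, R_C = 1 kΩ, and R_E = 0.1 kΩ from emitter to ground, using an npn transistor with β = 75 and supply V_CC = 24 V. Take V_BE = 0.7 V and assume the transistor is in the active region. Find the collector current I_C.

I_C ≈ 12 mA

Thevenize the base divider: V_Th = V_CC·R_2/(R_1+R_2) = 24×68/188 = 8.68 V, R_Th = R_1‖R_2 = 43.4 kΩ.
Base-emitter loop: V_Th = I_B·R_Th + V_BE + (β+1)I_B·R_E, so I_B = (8.68 − 0.7) / (43.4 + 76×0.1) = 0.156 mA.
I_C = β·I_B = 75×0.156 = 11.7 mA, and I_E = (β+1)I_B = 11.9 mA.
V_CE = V_CC − I_C·R_C − I_E·R_E = 24 − 11.7×1 − 11.9×0.1 = 11.1 V.
V_CE = 11.1 V > 0.2 V confirms active-region operation.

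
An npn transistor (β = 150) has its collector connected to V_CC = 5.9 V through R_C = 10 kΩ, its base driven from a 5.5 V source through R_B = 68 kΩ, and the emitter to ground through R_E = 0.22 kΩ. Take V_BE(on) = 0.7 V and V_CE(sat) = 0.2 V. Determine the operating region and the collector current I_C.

Assume active: I_B = (5.5 − 0.7)/(68 + 151×0.22) = 0.0474 mA, I_C = β·I_B = 7.11 mA.
Then V_CE = 5.9 − 7.11×10 − 7.16×0.22 = -66.8 V < 0.2 V — the active assumption fails.
Re-solve with V_CE = 0.2 V. KCL at the emitter: V_E/R_E = (V_BB−0.7−V_E)/R_B + (V_CC−0.2−V_E)/R_C, giving V_E = 0.137 V.
I_C = (V_CC − 0.2 − V_E)/R_C = (5.7 − 0.137)/10 = 0.556 mA.
Check: I_B = (4.8 − 0.137)/68 = 0.0686 mA, and β·I_B = 10.3 mA > I_C, confirming saturation.

saturation; I_C ≈ 0.56 mA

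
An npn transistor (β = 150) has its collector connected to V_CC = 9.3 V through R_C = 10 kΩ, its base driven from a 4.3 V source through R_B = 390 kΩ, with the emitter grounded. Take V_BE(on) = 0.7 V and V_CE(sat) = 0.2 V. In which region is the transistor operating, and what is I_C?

saturation; I_C ≈ 0.91 mA

Assume active: I_B = (4.3 − 0.7)/390 = 0.00923 mA, giving I_C = β·I_B = 1.38 mA.
But then V_CE = 9.3 − 1.38×10 = -4.55 V < V_CE(sat) = 0.2 V — impossible in the active region.
So the transistor is saturated. With V_CE = 0.2 V, I_C = (V_CC − 0.2)/R_C = 9.1/10 = 0.91 mA.
Check: β·I_B = 1.38 mA > I_C = 0.91 mA, confirming saturation.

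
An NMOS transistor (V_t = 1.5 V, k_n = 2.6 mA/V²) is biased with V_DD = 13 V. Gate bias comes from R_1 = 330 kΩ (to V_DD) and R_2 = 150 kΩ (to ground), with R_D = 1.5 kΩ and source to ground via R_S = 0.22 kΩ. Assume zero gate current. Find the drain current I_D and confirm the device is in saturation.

V_G = V_DD·R_2/(R_1+R_2) = 13×150/480 = 4.06 V.
Assume saturation: I_D = (k_n/2)(V_GS − V_t)² with V_GS = V_G − I_D·R_S = 4.06 − 0.22·I_D.
Substituting gives 0.0629·I_D² − 2.47·I_D + 8.54 = 0, with roots I_D = 3.84 or 35.4 mA.
The root I_D = 35.4 mA gives V_GS = -3.71 V ≤ V_t, so take I_D = 3.84 mA.
Then V_GS = 3.22 V and V_DS = V_DD − I_D(R_D+R_S) = 13 − 3.84×1.72 = 6.4 V.
Saturation requires V_DS ≥ V_GS − V_t = 1.72 V; 6.4 ≥ 1.72 ✓.

I_D ≈ 3.8 mA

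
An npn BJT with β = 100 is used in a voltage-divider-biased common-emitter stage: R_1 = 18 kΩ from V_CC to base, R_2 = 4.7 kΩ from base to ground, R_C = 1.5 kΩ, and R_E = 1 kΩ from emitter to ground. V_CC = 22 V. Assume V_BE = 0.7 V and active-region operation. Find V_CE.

V_CE ≈ 13 V

Thevenize the base divider: V_Th = V_CC·R_2/(R_1+R_2) = 22×4.7/22.7 = 4.56 V, R_Th = R_1‖R_2 = 3.73 kΩ.
Base-emitter loop: V_Th = I_B·R_Th + V_BE + (β+1)I_B·R_E, so I_B = (4.56 − 0.7) / (3.73 + 101×1) = 0.0368 mA.
I_C = β·I_B = 100×0.0368 = 3.68 mA, and I_E = (β+1)I_B = 3.72 mA.
V_CE = V_CC − I_C·R_C − I_E·R_E = 22 − 3.68×1.5 − 3.72×1 = 12.8 V.
V_CE = 12.8 V > 0.2 V confirms active-region operation.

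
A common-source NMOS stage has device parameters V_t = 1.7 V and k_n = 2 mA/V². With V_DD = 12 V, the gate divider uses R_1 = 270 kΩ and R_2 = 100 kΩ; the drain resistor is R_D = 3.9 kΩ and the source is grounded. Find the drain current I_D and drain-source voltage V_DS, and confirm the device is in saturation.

I_D ≈ 2.4 mA, V_DS ≈ 2.7 V

V_G = V_DD·R_2/(R_1+R_2) = 12×100/370 = 3.24 V. With the source grounded, V_GS = V_G = 3.24 V.
Assume saturation: I_D = (k_n/2)(V_GS − V_t)² = (2/2)×(3.24 − 1.7)² = 1×1.54² = 2.38 mA.
V_DS = V_DD − I_D·R_D = 12 − 2.38×3.9 = 2.71 V.
Saturation requires V_DS ≥ V_GS − V_t = 1.54 V; 2.71 ≥ 1.54 ✓.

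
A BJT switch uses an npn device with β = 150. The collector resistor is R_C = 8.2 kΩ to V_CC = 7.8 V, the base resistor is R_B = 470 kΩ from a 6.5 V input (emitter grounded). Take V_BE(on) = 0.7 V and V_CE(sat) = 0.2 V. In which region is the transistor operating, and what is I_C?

saturation; I_C ≈ 0.93 mA

Assume active: I_B = (6.5 − 0.7)/470 = 0.0123 mA, giving I_C = β·I_B = 1.85 mA.
But then V_CE = 7.8 − 1.85×8.2 = -7.38 V < V_CE(sat) = 0.2 V — impossible in the active region.
So the transistor is saturated. With V_CE = 0.2 V, I_C = (V_CC − 0.2)/R_C = 7.6/8.2 = 0.927 mA.
Check: β·I_B = 1.85 mA > I_C = 0.927 mA, confirming saturation.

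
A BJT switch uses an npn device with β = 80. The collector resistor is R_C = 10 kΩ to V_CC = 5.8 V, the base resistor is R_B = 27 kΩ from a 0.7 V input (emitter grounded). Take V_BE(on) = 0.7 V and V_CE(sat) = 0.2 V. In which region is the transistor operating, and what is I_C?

cutoff; I_C ≈ 0

V_BB = 0.7 V ≤ V_BE(on) = 0.7 V, so the base-emitter junction is not forward biased.
The transistor is in cutoff: I_B = I_C = 0.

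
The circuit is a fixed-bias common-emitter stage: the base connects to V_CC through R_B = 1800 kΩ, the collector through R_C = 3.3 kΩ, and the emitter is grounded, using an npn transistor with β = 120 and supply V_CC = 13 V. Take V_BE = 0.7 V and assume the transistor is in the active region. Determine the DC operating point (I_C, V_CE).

I_C ≈ 0.82 mA, V_CE ≈ 10 V

Base loop: V_CC = I_B·R_B + V_BE, so I_B = (13 − 0.7)/1800 kΩ = 0.00683 mA.
In the active region I_C = β·I_B = 120 × 0.00683 = 0.82 mA.
Collector loop: V_CE = V_CC − I_C·R_C = 13 − 0.82×3.3 = 10.3 V.
Since V_CE = 10.3 V > V_CE(sat) ≈ 0.2 V, the transistor is in the active region as assumed.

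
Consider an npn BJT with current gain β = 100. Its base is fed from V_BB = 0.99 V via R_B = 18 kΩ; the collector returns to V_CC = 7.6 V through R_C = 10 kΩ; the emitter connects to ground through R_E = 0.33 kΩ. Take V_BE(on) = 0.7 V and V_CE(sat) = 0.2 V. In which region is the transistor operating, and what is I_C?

active; I_C ≈ 0.56 mA

Assume active. Base-emitter loop: I_B = (V_BB − V_BE)/(R_B + (β+1)R_E) = (0.99 − 0.7)/(18 + 101×0.33) = 0.00565 mA.
I_C = β·I_B = 100×0.00565 = 0.565 mA.
V_CE = V_CC − I_C·R_C − I_E·R_E = 7.6 − 0.565×10 − 0.571×0.33 = 1.76 V > V_CE(sat), so the active-region assumption holds.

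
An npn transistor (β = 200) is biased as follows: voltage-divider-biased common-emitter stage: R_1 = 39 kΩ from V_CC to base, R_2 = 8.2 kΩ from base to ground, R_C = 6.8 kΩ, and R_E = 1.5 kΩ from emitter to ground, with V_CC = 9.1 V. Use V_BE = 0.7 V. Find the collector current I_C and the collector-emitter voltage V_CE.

I_C ≈ 0.57 mA, V_CE ≈ 4.4 V

Thevenize the base divider: V_Th = V_CC·R_2/(R_1+R_2) = 9.1×8.2/47.2 = 1.58 V, R_Th = R_1‖R_2 = 6.78 kΩ.
Base-emitter loop: V_Th = I_B·R_Th + V_BE + (β+1)I_B·R_E, so I_B = (1.58 − 0.7) / (6.78 + 201×1.5) = 0.00286 mA.
I_C = β·I_B = 200×0.00286 = 0.572 mA, and I_E = (β+1)I_B = 0.574 mA.
V_CE = V_CC − I_C·R_C − I_E·R_E = 9.1 − 0.572×6.8 − 0.574×1.5 = 4.35 V.
V_CE = 4.35 V > 0.2 V confirms active-region operation.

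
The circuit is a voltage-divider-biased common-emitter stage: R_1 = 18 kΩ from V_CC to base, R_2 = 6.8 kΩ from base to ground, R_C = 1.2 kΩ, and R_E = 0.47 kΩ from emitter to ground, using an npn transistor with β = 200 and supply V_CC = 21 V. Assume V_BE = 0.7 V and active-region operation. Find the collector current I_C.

I_C ≈ 10 mA

Thevenize the base divider: V_Th = V_CC·R_2/(R_1+R_2) = 21×6.8/24.8 = 5.76 V, R_Th = R_1‖R_2 = 4.94 kΩ.
Base-emitter loop: V_Th = I_B·R_Th + V_BE + (β+1)I_B·R_E, so I_B = (5.76 − 0.7) / (4.94 + 201×0.47) = 0.0509 mA.
I_C = β·I_B = 200×0.0509 = 10.2 mA, and I_E = (β+1)I_B = 10.2 mA.
V_CE = V_CC − I_C·R_C − I_E·R_E = 21 − 10.2×1.2 − 10.2×0.47 = 3.98 V.
V_CE = 3.98 V > 0.2 V confirms active-region operation.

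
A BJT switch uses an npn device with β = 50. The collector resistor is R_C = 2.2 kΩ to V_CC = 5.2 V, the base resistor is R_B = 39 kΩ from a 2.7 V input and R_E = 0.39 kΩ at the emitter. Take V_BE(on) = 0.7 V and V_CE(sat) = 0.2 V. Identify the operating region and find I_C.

Assume active. Base-emitter loop: I_B = (V_BB − V_BE)/(R_B + (β+1)R_E) = (2.7 − 0.7)/(39 + 51×0.39) = 0.034 mA.
I_C = β·I_B = 50×0.034 = 1.7 mA.
V_CE = V_CC − I_C·R_C − I_E·R_E = 5.2 − 1.7×2.2 − 1.73×0.39 = 0.789 V > V_CE(sat), so the active-region assumption holds.

active; I_C ≈ 1.7 mA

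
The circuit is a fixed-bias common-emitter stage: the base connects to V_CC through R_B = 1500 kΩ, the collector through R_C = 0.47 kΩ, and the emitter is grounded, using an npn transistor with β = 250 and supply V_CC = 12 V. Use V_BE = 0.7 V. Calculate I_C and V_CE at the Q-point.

I_C ≈ 1.9 mA, V_CE ≈ 11 V

Base loop: V_CC = I_B·R_B + V_BE, so I_B = (12 − 0.7)/1500 kΩ = 0.00753 mA.
In the active region I_C = β·I_B = 250 × 0.00753 = 1.88 mA.
Collector loop: V_CE = V_CC − I_C·R_C = 12 − 1.88×0.47 = 11.1 V.
Since V_CE = 11.1 V > V_CE(sat) ≈ 0.2 V, the transistor is in the active region as assumed.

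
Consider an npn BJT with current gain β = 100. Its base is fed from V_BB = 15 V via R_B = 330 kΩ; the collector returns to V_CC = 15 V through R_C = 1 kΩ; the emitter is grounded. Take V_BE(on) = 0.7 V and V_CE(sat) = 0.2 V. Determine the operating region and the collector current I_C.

active; I_C ≈ 4.3 mA

Assume active. Base-emitter loop: I_B = (V_BB − V_BE)/R_B = (15 − 0.7)/330 = 0.0433 mA.
I_C = β·I_B = 100×0.0433 = 4.33 mA.
V_CE = V_CC − I_C·R_C = 15 − 4.33×1 = 10.7 V > V_CE(sat), so the active-region assumption holds.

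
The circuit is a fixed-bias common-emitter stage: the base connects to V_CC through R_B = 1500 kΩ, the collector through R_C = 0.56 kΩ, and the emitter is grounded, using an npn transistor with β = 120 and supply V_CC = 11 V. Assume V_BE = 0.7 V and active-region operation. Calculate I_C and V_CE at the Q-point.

Base loop: V_CC = I_B·R_B + V_BE, so I_B = (11 − 0.7)/1500 kΩ = 0.00687 mA.
In the active region I_C = β·I_B = 120 × 0.00687 = 0.824 mA.
Collector loop: V_CE = V_CC − I_C·R_C = 11 − 0.824×0.56 = 10.5 V.
Since V_CE = 10.5 V > V_CE(sat) ≈ 0.2 V, the transistor is in the active region as assumed.

I_C ≈ 0.82 mA, V_CE ≈ 11 V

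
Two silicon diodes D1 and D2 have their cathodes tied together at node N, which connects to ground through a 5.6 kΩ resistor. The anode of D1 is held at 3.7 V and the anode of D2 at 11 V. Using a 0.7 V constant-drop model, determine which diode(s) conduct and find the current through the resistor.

Assume both conduct. Then node N would need to be at both 3.7−0.7 = 3 V and 11−0.7 = 10.3 V, which is impossible.
Assume only D2 conducts: V_N = 11 − 0.7 = 10.3 V, so I_R = 10.3/5.6 = 1.84 mA.
Check D1: its anode-to-cathode voltage is 3.7 − 10.3 = -6.6 V < 0.7 V, so it is off. The assumption is consistent.

Only D2 conducts; I_R ≈ 1.8 mA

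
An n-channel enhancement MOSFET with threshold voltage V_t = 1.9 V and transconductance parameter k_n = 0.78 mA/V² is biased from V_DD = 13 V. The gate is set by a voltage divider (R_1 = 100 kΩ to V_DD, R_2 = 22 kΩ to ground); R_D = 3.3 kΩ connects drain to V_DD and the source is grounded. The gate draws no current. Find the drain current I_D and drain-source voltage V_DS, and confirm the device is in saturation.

I_D ≈ 0.077 mA, V_DS ≈ 13 V

V_G = V_DD·R_2/(R_1+R_2) = 13×22/122 = 2.34 V. With the source grounded, V_GS = V_G = 2.34 V.
Assume saturation: I_D = (k_n/2)(V_GS − V_t)² = (0.78/2)×(2.34 − 1.9)² = 0.39×0.444² = 0.077 mA.
V_DS = V_DD − I_D·R_D = 13 − 0.077×3.3 = 12.7 V.
Saturation requires V_DS ≥ V_GS − V_t = 0.444 V; 12.7 ≥ 0.444 ✓.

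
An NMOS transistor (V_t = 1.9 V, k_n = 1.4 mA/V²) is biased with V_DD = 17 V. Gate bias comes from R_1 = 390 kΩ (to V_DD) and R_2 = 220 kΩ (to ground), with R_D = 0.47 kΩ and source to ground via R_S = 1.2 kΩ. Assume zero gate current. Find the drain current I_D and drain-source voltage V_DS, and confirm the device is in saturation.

I_D ≈ 2.1 mA, V_DS ≈ 14 V

V_G = V_DD·R_2/(R_1+R_2) = 17×220/610 = 6.13 V.
Assume saturation: I_D = (k_n/2)(V_GS − V_t)² with V_GS = V_G − I_D·R_S = 6.13 − 1.2·I_D.
Substituting gives 1.01·I_D² − 8.11·I_D + 12.5 = 0, with roots I_D = 2.09 or 5.96 mA.
The root I_D = 5.96 mA gives V_GS = -1.02 V ≤ V_t, so take I_D = 2.09 mA.
Then V_GS = 3.63 V and V_DS = V_DD − I_D(R_D+R_S) = 17 − 2.09×1.67 = 13.5 V.
Saturation requires V_DS ≥ V_GS − V_t = 1.73 V; 13.5 ≥ 1.73 ✓.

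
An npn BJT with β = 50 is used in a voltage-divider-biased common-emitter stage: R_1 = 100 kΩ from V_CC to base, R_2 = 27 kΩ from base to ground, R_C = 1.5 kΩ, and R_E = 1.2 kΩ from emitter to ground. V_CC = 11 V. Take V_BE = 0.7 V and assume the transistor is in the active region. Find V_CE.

V_CE ≈ 8.3 V

Thevenize the base divider: V_Th = V_CC·R_2/(R_1+R_2) = 11×27/127 = 2.34 V, R_Th = R_1‖R_2 = 21.3 kΩ.
Base-emitter loop: V_Th = I_B·R_Th + V_BE + (β+1)I_B·R_E, so I_B = (2.34 − 0.7) / (21.3 + 51×1.2) = 0.0199 mA.
I_C = β·I_B = 50×0.0199 = 0.994 mA, and I_E = (β+1)I_B = 1.01 mA.
V_CE = V_CC − I_C·R_C − I_E·R_E = 11 − 0.994×1.5 − 1.01×1.2 = 8.29 V.
V_CE = 8.29 V > 0.2 V confirms active-region operation.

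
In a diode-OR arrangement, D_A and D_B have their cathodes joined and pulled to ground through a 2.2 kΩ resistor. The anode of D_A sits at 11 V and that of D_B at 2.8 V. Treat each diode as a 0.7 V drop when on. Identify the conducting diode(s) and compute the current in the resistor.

Only D_A conducts; I_R ≈ 4.7 mA

Assume both conduct. Then node N would need to be at both 11−0.7 = 10.3 V and 2.8−0.7 = 2.1 V, which is impossible.
Assume only D_A conducts: V_N = 11 − 0.7 = 10.3 V, so I_R = 10.3/2.2 = 4.68 mA.
Check D_B: its anode-to-cathode voltage is 2.8 − 10.3 = -7.5 V < 0.7 V, so it is off. The assumption is consistent.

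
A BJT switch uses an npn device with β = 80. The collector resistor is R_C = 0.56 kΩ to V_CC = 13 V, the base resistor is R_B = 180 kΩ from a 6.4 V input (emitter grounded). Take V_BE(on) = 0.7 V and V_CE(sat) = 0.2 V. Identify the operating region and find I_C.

active; I_C ≈ 2.5 mA

Assume active. Base-emitter loop: I_B = (V_BB − V_BE)/R_B = (6.4 − 0.7)/180 = 0.0317 mA.
I_C = β·I_B = 80×0.0317 = 2.53 mA.
V_CE = V_CC − I_C·R_C = 13 − 2.53×0.56 = 11.6 V > V_CE(sat), so the active-region assumption holds.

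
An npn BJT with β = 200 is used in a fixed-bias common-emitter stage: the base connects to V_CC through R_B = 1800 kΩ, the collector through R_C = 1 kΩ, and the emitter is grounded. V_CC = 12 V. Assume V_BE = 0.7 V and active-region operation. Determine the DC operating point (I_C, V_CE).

I_C ≈ 1.3 mA, V_CE ≈ 11 V

Base loop: V_CC = I_B·R_B + V_BE, so I_B = (12 − 0.7)/1800 kΩ = 0.00628 mA.
In the active region I_C = β·I_B = 200 × 0.00628 = 1.26 mA.
Collector loop: V_CE = V_CC − I_C·R_C = 12 − 1.26×1 = 10.7 V.
Since V_CE = 10.7 V > V_CE(sat) ≈ 0.2 V, the transistor is in the active region as assumed.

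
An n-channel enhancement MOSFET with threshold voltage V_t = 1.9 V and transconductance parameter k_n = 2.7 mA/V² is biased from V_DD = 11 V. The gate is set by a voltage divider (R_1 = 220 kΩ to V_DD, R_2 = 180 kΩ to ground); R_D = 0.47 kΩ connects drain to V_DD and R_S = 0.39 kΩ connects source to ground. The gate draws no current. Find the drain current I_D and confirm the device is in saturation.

I_D ≈ 3.6 mA

V_G = V_DD·R_2/(R_1+R_2) = 11×180/400 = 4.95 V.
Assume saturation: I_D = (k_n/2)(V_GS − V_t)² with V_GS = V_G − I_D·R_S = 4.95 − 0.39·I_D.
Substituting gives 0.205·I_D² − 4.21·I_D + 12.6 = 0, with roots I_D = 3.62 or 16.9 mA.
The root I_D = 16.9 mA gives V_GS = -1.64 V ≤ V_t, so take I_D = 3.62 mA.
Then V_GS = 3.54 V and V_DS = V_DD − I_D(R_D+R_S) = 11 − 3.62×0.86 = 7.89 V.
Saturation requires V_DS ≥ V_GS − V_t = 1.64 V; 7.89 ≥ 1.64 ✓.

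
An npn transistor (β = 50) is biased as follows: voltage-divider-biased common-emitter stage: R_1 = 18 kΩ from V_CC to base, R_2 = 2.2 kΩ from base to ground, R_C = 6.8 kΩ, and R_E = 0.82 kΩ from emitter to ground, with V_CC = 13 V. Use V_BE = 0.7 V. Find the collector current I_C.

I_C ≈ 0.82 mA

Thevenize the base divider: V_Th = V_CC·R_2/(R_1+R_2) = 13×2.2/20.2 = 1.42 V, R_Th = R_1‖R_2 = 1.96 kΩ.
Base-emitter loop: V_Th = I_B·R_Th + V_BE + (β+1)I_B·R_E, so I_B = (1.42 − 0.7) / (1.96 + 51×0.82) = 0.0164 mA.
I_C = β·I_B = 50×0.0164 = 0.818 mA, and I_E = (β+1)I_B = 0.834 mA.
V_CE = V_CC − I_C·R_C − I_E·R_E = 13 − 0.818×6.8 − 0.834×0.82 = 6.76 V.
V_CE = 6.76 V > 0.2 V confirms active-region operation.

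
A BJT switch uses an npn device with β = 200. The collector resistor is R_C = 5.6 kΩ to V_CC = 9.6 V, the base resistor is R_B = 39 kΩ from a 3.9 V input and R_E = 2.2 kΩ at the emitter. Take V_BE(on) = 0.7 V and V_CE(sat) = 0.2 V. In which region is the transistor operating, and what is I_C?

saturation; I_C ≈ 1.2 mA

Assume active: I_B = (3.9 − 0.7)/(39 + 201×2.2) = 0.00665 mA, I_C = β·I_B = 1.33 mA.
Then V_CE = 9.6 − 1.33×5.6 − 1.34×2.2 = -0.789 V < 0.2 V — the active assumption fails.
Re-solve with V_CE = 0.2 V. KCL at the emitter: V_E/R_E = (V_BB−0.7−V_E)/R_B + (V_CC−0.2−V_E)/R_C, giving V_E = 2.67 V.
I_C = (V_CC − 0.2 − V_E)/R_C = (9.4 − 2.67)/5.6 = 1.2 mA.
Check: I_B = (3.2 − 2.67)/39 = 0.0135 mA, and β·I_B = 2.7 mA > I_C, confirming saturation.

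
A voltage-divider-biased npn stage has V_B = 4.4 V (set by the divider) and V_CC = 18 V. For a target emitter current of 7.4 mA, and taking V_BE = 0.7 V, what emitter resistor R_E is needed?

V_E = V_B − V_BE = 4.4 − 0.7 = 3.7 V.
R_E = V_E / I_E = 3.7 / 7.4 = 0.5 kΩ.

R_E ≈ 0.5 kΩ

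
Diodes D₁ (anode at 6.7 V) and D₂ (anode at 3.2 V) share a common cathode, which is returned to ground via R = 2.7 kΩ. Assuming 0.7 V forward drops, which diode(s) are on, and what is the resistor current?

Only D₁ conducts; I_R ≈ 2.2 mA

Assume both conduct. Then node N would need to be at both 6.7−0.7 = 6 V and 3.2−0.7 = 2.5 V, which is impossible.
Assume only D₁ conducts: V_N = 6.7 − 0.7 = 6 V, so I_R = 6/2.7 = 2.22 mA.
Check D₂: its anode-to-cathode voltage is 3.2 − 6 = -2.8 V < 0.7 V, so it is off. The assumption is consistent.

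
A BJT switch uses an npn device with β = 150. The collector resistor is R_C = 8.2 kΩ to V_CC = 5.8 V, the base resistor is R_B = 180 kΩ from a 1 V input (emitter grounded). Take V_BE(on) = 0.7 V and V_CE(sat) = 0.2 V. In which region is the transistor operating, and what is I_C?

active; I_C ≈ 0.25 mA

Assume active. Base-emitter loop: I_B = (V_BB − V_BE)/R_B = (1 − 0.7)/180 = 0.00167 mA.
I_C = β·I_B = 150×0.00167 = 0.25 mA.
V_CE = V_CC − I_C·R_C = 5.8 − 0.25×8.2 = 3.75 V > V_CE(sat), so the active-region assumption holds.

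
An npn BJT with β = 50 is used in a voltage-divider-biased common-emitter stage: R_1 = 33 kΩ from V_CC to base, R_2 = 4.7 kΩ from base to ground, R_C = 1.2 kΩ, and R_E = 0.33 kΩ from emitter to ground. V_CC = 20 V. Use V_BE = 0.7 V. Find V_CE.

Thevenize the base divider: V_Th = V_CC·R_2/(R_1+R_2) = 20×4.7/37.7 = 2.49 V, R_Th = R_1‖R_2 = 4.11 kΩ.
Base-emitter loop: V_Th = I_B·R_Th + V_BE + (β+1)I_B·R_E, so I_B = (2.49 − 0.7) / (4.11 + 51×0.33) = 0.0856 mA.
I_C = β·I_B = 50×0.0856 = 4.28 mA, and I_E = (β+1)I_B = 4.37 mA.
V_CE = V_CC − I_C·R_C − I_E·R_E = 20 − 4.28×1.2 − 4.37×0.33 = 13.4 V.
V_CE = 13.4 V > 0.2 V confirms active-region operation.

V_CE ≈ 13 V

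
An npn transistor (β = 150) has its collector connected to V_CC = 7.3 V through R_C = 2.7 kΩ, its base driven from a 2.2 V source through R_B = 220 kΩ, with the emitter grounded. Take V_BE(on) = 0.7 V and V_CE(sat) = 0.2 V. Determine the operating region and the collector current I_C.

Assume active. Base-emitter loop: I_B = (V_BB − V_BE)/R_B = (2.2 − 0.7)/220 = 0.00682 mA.
I_C = β·I_B = 150×0.00682 = 1.02 mA.
V_CE = V_CC − I_C·R_C = 7.3 − 1.02×2.7 = 4.54 V > V_CE(sat), so the active-region assumption holds.

active; I_C ≈ 1 mA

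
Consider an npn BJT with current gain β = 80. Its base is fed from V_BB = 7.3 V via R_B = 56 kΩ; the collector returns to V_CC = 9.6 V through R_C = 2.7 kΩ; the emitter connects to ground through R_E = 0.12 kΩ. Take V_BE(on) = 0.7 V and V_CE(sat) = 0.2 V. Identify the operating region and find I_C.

Assume active: I_B = (7.3 − 0.7)/(56 + 81×0.12) = 0.1 mA, I_C = β·I_B = 8.03 mA.
Then V_CE = 9.6 − 8.03×2.7 − 8.13×0.12 = -13.1 V < 0.2 V — the active assumption fails.
Re-solve with V_CE = 0.2 V. KCL at the emitter: V_E/R_E = (V_BB−0.7−V_E)/R_B + (V_CC−0.2−V_E)/R_C, giving V_E = 0.413 V.
I_C = (V_CC − 0.2 − V_E)/R_C = (9.4 − 0.413)/2.7 = 3.33 mA.
Check: I_B = (6.6 − 0.413)/56 = 0.11 mA, and β·I_B = 8.84 mA > I_C, confirming saturation.

saturation; I_C ≈ 3.3 mA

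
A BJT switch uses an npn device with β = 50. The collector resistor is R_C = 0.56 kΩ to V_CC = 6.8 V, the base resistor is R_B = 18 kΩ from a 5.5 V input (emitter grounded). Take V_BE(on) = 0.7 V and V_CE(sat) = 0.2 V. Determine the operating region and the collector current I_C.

saturation; I_C ≈ 12 mA

Assume active: I_B = (5.5 − 0.7)/18 = 0.267 mA, giving I_C = β·I_B = 13.3 mA.
But then V_CE = 6.8 − 13.3×0.56 = -0.667 V < V_CE(sat) = 0.2 V — impossible in the active region.
So the transistor is saturated. With V_CE = 0.2 V, I_C = (V_CC − 0.2)/R_C = 6.6/0.56 = 11.8 mA.
Check: β·I_B = 13.3 mA > I_C = 11.8 mA, confirming saturation.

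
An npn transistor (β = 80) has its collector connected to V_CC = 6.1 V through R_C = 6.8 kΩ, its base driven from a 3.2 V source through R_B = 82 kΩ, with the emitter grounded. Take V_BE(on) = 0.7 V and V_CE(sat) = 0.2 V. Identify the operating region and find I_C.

Assume active: I_B = (3.2 − 0.7)/82 = 0.0305 mA, giving I_C = β·I_B = 2.44 mA.
But then V_CE = 6.1 − 2.44×6.8 = -10.5 V < V_CE(sat) = 0.2 V — impossible in the active region.
So the transistor is saturated. With V_CE = 0.2 V, I_C = (V_CC − 0.2)/R_C = 5.9/6.8 = 0.868 mA.
Check: β·I_B = 2.44 mA > I_C = 0.868 mA, confirming saturation.

saturation; I_C ≈ 0.87 mA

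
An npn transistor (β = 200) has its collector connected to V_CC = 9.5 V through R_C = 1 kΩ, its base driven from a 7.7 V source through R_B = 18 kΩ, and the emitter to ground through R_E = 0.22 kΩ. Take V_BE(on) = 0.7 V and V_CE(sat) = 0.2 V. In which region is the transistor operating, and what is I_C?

Assume active: I_B = (7.7 − 0.7)/(18 + 201×0.22) = 0.113 mA, I_C = β·I_B = 22.5 mA.
Then V_CE = 9.5 − 22.5×1 − 22.6×0.22 = -18 V < 0.2 V — the active assumption fails.
Re-solve with V_CE = 0.2 V. KCL at the emitter: V_E/R_E = (V_BB−0.7−V_E)/R_B + (V_CC−0.2−V_E)/R_C, giving V_E = 1.73 V.
I_C = (V_CC − 0.2 − V_E)/R_C = (9.3 − 1.73)/1 = 7.57 mA.
Check: I_B = (7 − 1.73)/18 = 0.293 mA, and β·I_B = 58.6 mA > I_C, confirming saturation.

saturation; I_C ≈ 7.6 mA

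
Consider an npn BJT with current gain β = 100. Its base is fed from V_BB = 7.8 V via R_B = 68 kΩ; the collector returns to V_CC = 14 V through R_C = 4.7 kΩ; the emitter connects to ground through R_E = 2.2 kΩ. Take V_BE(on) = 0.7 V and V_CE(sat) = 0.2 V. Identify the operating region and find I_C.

Assume active: I_B = (7.8 − 0.7)/(68 + 101×2.2) = 0.0245 mA, I_C = β·I_B = 2.45 mA.
Then V_CE = 14 − 2.45×4.7 − 2.47×2.2 = -2.94 V < 0.2 V — the active assumption fails.
Re-solve with V_CE = 0.2 V. KCL at the emitter: V_E/R_E = (V_BB−0.7−V_E)/R_B + (V_CC−0.2−V_E)/R_C, giving V_E = 4.46 V.
I_C = (V_CC − 0.2 − V_E)/R_C = (13.8 − 4.46)/4.7 = 1.99 mA.
Check: I_B = (7.1 − 4.46)/68 = 0.0388 mA, and β·I_B = 3.88 mA > I_C, confirming saturation.

saturation; I_C ≈ 2 mA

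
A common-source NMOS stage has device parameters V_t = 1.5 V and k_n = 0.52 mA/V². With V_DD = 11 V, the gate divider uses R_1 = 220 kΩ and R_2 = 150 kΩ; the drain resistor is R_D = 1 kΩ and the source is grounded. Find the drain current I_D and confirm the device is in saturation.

I_D ≈ 2.3 mA

V_G = V_DD·R_2/(R_1+R_2) = 11×150/370 = 4.46 V. With the source grounded, V_GS = V_G = 4.46 V.
Assume saturation: I_D = (k_n/2)(V_GS − V_t)² = (0.52/2)×(4.46 − 1.5)² = 0.26×2.96² = 2.28 mA.
V_DS = V_DD − I_D·R_D = 11 − 2.28×1 = 8.72 V.
Saturation requires V_DS ≥ V_GS − V_t = 2.96 V; 8.72 ≥ 2.96 ✓.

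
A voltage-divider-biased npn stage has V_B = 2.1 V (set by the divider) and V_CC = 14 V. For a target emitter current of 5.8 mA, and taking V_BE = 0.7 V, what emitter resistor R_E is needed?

R_E ≈ 0.24 kΩ

V_E = V_B − V_BE = 2.1 − 0.7 = 1.4 V.
R_E = V_E / I_E = 1.4 / 5.8 = 0.241 kΩ.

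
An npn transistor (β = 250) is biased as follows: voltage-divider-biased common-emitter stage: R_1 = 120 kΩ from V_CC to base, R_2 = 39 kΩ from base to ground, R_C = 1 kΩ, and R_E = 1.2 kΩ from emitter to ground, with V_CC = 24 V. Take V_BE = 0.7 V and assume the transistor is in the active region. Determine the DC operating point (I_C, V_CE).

Thevenize the base divider: V_Th = V_CC·R_2/(R_1+R_2) = 24×39/159 = 5.89 V, R_Th = R_1‖R_2 = 29.4 kΩ.
Base-emitter loop: V_Th = I_B·R_Th + V_BE + (β+1)I_B·R_E, so I_B = (5.89 − 0.7) / (29.4 + 251×1.2) = 0.0157 mA.
I_C = β·I_B = 250×0.0157 = 3.92 mA, and I_E = (β+1)I_B = 3.94 mA.
V_CE = V_CC − I_C·R_C − I_E·R_E = 24 − 3.92×1 − 3.94×1.2 = 15.4 V.
V_CE = 15.4 V > 0.2 V confirms active-region operation.

I_C ≈ 3.9 mA, V_CE ≈ 15 V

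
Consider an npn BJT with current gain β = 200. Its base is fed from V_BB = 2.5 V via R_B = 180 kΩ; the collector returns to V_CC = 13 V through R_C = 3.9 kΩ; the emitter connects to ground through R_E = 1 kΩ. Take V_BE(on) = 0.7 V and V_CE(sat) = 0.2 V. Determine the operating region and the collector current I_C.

active; I_C ≈ 0.94 mA

Assume active. Base-emitter loop: I_B = (V_BB − V_BE)/(R_B + (β+1)R_E) = (2.5 − 0.7)/(180 + 201×1) = 0.00472 mA.
I_C = β·I_B = 200×0.00472 = 0.945 mA.
V_CE = V_CC − I_C·R_C − I_E·R_E = 13 − 0.945×3.9 − 0.95×1 = 8.37 V > V_CE(sat), so the active-region assumption holds.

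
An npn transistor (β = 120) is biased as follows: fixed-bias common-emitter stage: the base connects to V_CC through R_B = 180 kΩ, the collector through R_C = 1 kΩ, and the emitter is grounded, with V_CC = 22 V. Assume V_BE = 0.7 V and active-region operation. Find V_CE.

V_CE ≈ 7.8 V

Base loop: V_CC = I_B·R_B + V_BE, so I_B = (22 − 0.7)/180 kΩ = 0.118 mA.
In the active region I_C = β·I_B = 120 × 0.118 = 14.2 mA.
Collector loop: V_CE = V_CC − I_C·R_C = 22 − 14.2×1 = 7.8 V.
Since V_CE = 7.8 V > V_CE(sat) ≈ 0.2 V, the transistor is in the active region as assumed.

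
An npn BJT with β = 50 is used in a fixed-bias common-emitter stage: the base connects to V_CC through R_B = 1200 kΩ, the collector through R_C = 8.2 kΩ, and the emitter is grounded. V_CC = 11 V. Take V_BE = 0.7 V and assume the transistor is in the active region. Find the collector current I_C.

I_C ≈ 0.43 mA

Base loop: V_CC = I_B·R_B + V_BE, so I_B = (11 − 0.7)/1200 kΩ = 0.00858 mA.
In the active region I_C = β·I_B = 50 × 0.00858 = 0.429 mA.
Collector loop: V_CE = V_CC − I_C·R_C = 11 − 0.429×8.2 = 7.48 V.
Since V_CE = 7.48 V > V_CE(sat) ≈ 0.2 V, the transistor is in the active region as assumed.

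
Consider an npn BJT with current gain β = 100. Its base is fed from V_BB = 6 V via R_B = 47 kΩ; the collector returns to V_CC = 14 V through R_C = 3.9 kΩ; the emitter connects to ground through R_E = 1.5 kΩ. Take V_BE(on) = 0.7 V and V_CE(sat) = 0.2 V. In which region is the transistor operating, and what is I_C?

saturation; I_C ≈ 2.5 mA

Assume active: I_B = (6 − 0.7)/(47 + 101×1.5) = 0.0267 mA, I_C = β·I_B = 2.67 mA.
Then V_CE = 14 − 2.67×3.9 − 2.7×1.5 = -0.458 V < 0.2 V — the active assumption fails.
Re-solve with V_CE = 0.2 V. KCL at the emitter: V_E/R_E = (V_BB−0.7−V_E)/R_B + (V_CC−0.2−V_E)/R_C, giving V_E = 3.87 V.
I_C = (V_CC − 0.2 − V_E)/R_C = (13.8 − 3.87)/3.9 = 2.55 mA.
Check: I_B = (5.3 − 3.87)/47 = 0.0305 mA, and β·I_B = 3.05 mA > I_C, confirming saturation.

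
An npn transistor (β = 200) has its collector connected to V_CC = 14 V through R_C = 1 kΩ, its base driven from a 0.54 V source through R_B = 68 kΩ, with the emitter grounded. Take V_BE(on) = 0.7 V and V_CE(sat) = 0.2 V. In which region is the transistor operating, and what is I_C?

V_BB = 0.54 V ≤ V_BE(on) = 0.7 V, so the base-emitter junction is not forward biased.
The transistor is in cutoff: I_B = I_C = 0.

cutoff; I_C ≈ 0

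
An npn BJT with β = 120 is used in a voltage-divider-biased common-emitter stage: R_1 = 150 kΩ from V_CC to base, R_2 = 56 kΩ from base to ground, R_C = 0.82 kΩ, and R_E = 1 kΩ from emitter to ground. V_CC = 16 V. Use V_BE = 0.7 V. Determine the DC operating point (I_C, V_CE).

I_C ≈ 2.7 mA, V_CE ≈ 11 V

Thevenize the base divider: V_Th = V_CC·R_2/(R_1+R_2) = 16×56/206 = 4.35 V, R_Th = R_1‖R_2 = 40.8 kΩ.
Base-emitter loop: V_Th = I_B·R_Th + V_BE + (β+1)I_B·R_E, so I_B = (4.35 − 0.7) / (40.8 + 121×1) = 0.0226 mA.
I_C = β·I_B = 120×0.0226 = 2.71 mA, and I_E = (β+1)I_B = 2.73 mA.
V_CE = V_CC − I_C·R_C − I_E·R_E = 16 − 2.71×0.82 − 2.73×1 = 11.1 V.
V_CE = 11.1 V > 0.2 V confirms active-region operation.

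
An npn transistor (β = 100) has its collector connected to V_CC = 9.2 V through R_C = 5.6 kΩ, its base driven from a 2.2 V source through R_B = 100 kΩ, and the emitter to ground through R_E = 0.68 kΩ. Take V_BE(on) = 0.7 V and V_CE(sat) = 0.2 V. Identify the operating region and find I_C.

active; I_C ≈ 0.89 mA

Assume active. Base-emitter loop: I_B = (V_BB − V_BE)/(R_B + (β+1)R_E) = (2.2 − 0.7)/(100 + 101×0.68) = 0.00889 mA.
I_C = β·I_B = 100×0.00889 = 0.889 mA.
V_CE = V_CC − I_C·R_C − I_E·R_E = 9.2 − 0.889×5.6 − 0.898×0.68 = 3.61 V > V_CE(sat), so the active-region assumption holds.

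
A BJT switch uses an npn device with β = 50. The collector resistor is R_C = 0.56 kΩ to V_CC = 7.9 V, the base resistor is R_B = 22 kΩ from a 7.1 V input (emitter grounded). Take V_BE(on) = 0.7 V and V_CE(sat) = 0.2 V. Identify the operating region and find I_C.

saturation; I_C ≈ 14 mA

Assume active: I_B = (7.1 − 0.7)/22 = 0.291 mA, giving I_C = β·I_B = 14.5 mA.
But then V_CE = 7.9 − 14.5×0.56 = -0.245 V < V_CE(sat) = 0.2 V — impossible in the active region.
So the transistor is saturated. With V_CE = 0.2 V, I_C = (V_CC − 0.2)/R_C = 7.7/0.56 = 13.7 mA.
Check: β·I_B = 14.5 mA > I_C = 13.7 mA, confirming saturation.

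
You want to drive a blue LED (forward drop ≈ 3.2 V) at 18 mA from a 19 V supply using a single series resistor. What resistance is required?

R ≈ 0.88 kΩ

The resistor drops V_S − V_D = 19 − 3.2 = 15.8 V at 18 mA.
R = 15.8 V / 18 mA = 0.878 kΩ.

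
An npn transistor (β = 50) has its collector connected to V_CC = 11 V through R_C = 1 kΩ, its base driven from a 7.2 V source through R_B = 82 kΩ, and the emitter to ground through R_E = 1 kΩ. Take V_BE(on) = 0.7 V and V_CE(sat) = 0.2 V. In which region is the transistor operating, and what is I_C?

active; I_C ≈ 2.4 mA

Assume active. Base-emitter loop: I_B = (V_BB − V_BE)/(R_B + (β+1)R_E) = (7.2 − 0.7)/(82 + 51×1) = 0.0489 mA.
I_C = β·I_B = 50×0.0489 = 2.44 mA.
V_CE = V_CC − I_C·R_C − I_E·R_E = 11 − 2.44×1 − 2.49×1 = 6.06 V > V_CE(sat), so the active-region assumption holds.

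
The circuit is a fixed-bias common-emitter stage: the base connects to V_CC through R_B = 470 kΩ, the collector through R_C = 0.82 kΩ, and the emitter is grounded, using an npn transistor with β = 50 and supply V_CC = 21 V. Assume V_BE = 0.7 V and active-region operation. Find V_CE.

V_CE ≈ 19 V

Base loop: V_CC = I_B·R_B + V_BE, so I_B = (21 − 0.7)/470 kΩ = 0.0432 mA.
In the active region I_C = β·I_B = 50 × 0.0432 = 2.16 mA.
Collector loop: V_CE = V_CC − I_C·R_C = 21 − 2.16×0.82 = 19.2 V.
Since V_CE = 19.2 V > V_CE(sat) ≈ 0.2 V, the transistor is in the active region as assumed.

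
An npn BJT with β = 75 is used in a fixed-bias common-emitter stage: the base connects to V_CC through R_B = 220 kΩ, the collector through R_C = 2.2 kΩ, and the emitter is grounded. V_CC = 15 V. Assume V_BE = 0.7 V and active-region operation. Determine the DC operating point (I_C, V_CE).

Base loop: V_CC = I_B·R_B + V_BE, so I_B = (15 − 0.7)/220 kΩ = 0.065 mA.
In the active region I_C = β·I_B = 75 × 0.065 = 4.88 mA.
Collector loop: V_CE = V_CC − I_C·R_C = 15 − 4.88×2.2 = 4.27 V.
Since V_CE = 4.27 V > V_CE(sat) ≈ 0.2 V, the transistor is in the active region as assumed.

I_C ≈ 4.9 mA, V_CE ≈ 4.3 V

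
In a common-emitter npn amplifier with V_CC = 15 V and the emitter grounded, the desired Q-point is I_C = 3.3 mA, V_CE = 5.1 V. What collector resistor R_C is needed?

R_C ≈ 3 kΩ

Collector loop: V_CC = I_C·R_C + V_CE.
R_C = (V_CC − V_CE)/I_C = (15 − 5.1)/3.3 = 3 kΩ.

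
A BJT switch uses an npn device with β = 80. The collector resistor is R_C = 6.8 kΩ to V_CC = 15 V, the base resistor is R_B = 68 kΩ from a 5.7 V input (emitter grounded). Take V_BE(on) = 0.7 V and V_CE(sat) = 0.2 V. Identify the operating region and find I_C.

saturation; I_C ≈ 2.2 mA

Assume active: I_B = (5.7 − 0.7)/68 = 0.0735 mA, giving I_C = β·I_B = 5.88 mA.
But then V_CE = 15 − 5.88×6.8 = -25 V < V_CE(sat) = 0.2 V — impossible in the active region.
So the transistor is saturated. With V_CE = 0.2 V, I_C = (V_CC − 0.2)/R_C = 14.8/6.8 = 2.18 mA.
Check: β·I_B = 5.88 mA > I_C = 2.18 mA, confirming saturation.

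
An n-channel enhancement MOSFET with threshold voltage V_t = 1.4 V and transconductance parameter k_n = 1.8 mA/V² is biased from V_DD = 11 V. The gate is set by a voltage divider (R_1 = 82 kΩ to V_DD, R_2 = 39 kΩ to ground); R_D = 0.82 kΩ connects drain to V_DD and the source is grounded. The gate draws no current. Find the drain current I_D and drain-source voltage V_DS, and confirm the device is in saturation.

V_G = V_DD·R_2/(R_1+R_2) = 11×39/121 = 3.55 V. With the source grounded, V_GS = V_G = 3.55 V.
Assume saturation: I_D = (k_n/2)(V_GS − V_t)² = (1.8/2)×(3.55 − 1.4)² = 0.9×2.15² = 4.14 mA.
V_DS = V_DD − I_D·R_D = 11 − 4.14×0.82 = 7.6 V.
Saturation requires V_DS ≥ V_GS − V_t = 2.15 V; 7.6 ≥ 2.15 ✓.

I_D ≈ 4.1 mA, V_DS ≈ 7.6 V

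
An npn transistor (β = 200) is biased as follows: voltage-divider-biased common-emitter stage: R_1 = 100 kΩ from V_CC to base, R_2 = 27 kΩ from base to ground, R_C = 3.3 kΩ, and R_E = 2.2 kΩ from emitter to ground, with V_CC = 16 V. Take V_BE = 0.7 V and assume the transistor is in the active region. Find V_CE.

Thevenize the base divider: V_Th = V_CC·R_2/(R_1+R_2) = 16×27/127 = 3.4 V, R_Th = R_1‖R_2 = 21.3 kΩ.
Base-emitter loop: V_Th = I_B·R_Th + V_BE + (β+1)I_B·R_E, so I_B = (3.4 − 0.7) / (21.3 + 201×2.2) = 0.00583 mA.
I_C = β·I_B = 200×0.00583 = 1.17 mA, and I_E = (β+1)I_B = 1.17 mA.
V_CE = V_CC − I_C·R_C − I_E·R_E = 16 − 1.17×3.3 − 1.17×2.2 = 9.58 V.
V_CE = 9.58 V > 0.2 V confirms active-region operation.

V_CE ≈ 9.6 V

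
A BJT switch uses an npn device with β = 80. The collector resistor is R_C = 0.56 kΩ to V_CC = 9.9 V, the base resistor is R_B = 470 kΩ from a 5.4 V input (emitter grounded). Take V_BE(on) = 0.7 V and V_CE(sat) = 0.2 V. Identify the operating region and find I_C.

Assume active. Base-emitter loop: I_B = (V_BB − V_BE)/R_B = (5.4 − 0.7)/470 = 0.01 mA.
I_C = β·I_B = 80×0.01 = 0.8 mA.
V_CE = V_CC − I_C·R_C = 9.9 − 0.8×0.56 = 9.45 V > V_CE(sat), so the active-region assumption holds.

active; I_C ≈ 0.8 mA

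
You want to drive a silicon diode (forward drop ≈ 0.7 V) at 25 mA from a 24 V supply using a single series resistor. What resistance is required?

R ≈ 0.93 kΩ

The resistor drops V_S − V_D = 24 − 0.7 = 23.3 V at 25 mA.
R = 23.3 V / 25 mA = 0.932 kΩ.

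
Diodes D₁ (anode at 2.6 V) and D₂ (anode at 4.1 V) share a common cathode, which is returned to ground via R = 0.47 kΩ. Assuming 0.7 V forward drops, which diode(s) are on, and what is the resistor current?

Only D₂ conducts; I_R ≈ 7.2 mA

Assume both conduct. Then node N would need to be at both 2.6−0.7 = 1.9 V and 4.1−0.7 = 3.4 V, which is impossible.
Assume only D₂ conducts: V_N = 4.1 − 0.7 = 3.4 V, so I_R = 3.4/0.47 = 7.23 mA.
Check D₁: its anode-to-cathode voltage is 2.6 − 3.4 = -0.8 V < 0.7 V, so it is off. The assumption is consistent.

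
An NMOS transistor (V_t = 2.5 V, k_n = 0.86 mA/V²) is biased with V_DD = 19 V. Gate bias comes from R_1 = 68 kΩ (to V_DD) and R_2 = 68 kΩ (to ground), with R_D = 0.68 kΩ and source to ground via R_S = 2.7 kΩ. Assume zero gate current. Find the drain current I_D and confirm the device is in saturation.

I_D ≈ 1.8 mA

V_G = V_DD·R_2/(R_1+R_2) = 19×68/136 = 9.5 V.
Assume saturation: I_D = (k_n/2)(V_GS − V_t)² with V_GS = V_G − I_D·R_S = 9.5 − 2.7·I_D.
Substituting gives 3.13·I_D² − 17.3·I_D + 21.1 = 0, with roots I_D = 1.83 or 3.68 mA.
The root I_D = 3.68 mA gives V_GS = -0.424 V ≤ V_t, so take I_D = 1.83 mA.
Then V_GS = 4.56 V and V_DS = V_DD − I_D(R_D+R_S) = 19 − 1.83×3.38 = 12.8 V.
Saturation requires V_DS ≥ V_GS − V_t = 2.06 V; 12.8 ≥ 2.06 ✓.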